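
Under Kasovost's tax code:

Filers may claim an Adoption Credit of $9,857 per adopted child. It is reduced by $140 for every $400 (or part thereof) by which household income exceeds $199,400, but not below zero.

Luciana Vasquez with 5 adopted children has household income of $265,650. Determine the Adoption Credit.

$26,045

Adoption Credit: base = 5 × $9,857 = $49,285. income exceeds $199,400 by $66,250, which is 166 full-or-partial $400 increments; reduction = 166 × $140 = $23,240, leaving $26,045.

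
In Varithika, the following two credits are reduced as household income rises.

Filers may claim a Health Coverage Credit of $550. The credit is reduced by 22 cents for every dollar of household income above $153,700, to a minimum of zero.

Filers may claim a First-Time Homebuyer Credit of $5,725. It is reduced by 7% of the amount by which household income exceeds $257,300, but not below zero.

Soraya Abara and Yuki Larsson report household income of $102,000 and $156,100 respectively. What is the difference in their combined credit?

Soraya ($102,000): Health Coverage Credit: $102,000 is at or below the $153,700 threshold, so the full $550 applies. First-Time Homebuyer Credit: $102,000 is at or below the $257,300 threshold, so the full $5,725 applies. total $550 + $5,725 = $6,275
Yuki ($156,100): Health Coverage Credit: 22% of the $2,400 excess over $153,700 is $528; credit = $550 − $528 = $22. First-Time Homebuyer Credit: $156,100 is at or below the $257,300 threshold, so the full $5,725 applies. total $22 + $5,725 = $5,747
Difference: |$6,275 − $5,747| = $528.

$528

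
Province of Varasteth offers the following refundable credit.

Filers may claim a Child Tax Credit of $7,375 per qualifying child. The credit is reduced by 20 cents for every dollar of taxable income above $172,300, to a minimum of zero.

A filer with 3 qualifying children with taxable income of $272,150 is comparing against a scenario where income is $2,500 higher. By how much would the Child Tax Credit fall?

At $272,150 — base = 3 × $7,375 = $22,125. 20% of the $99,850 excess over $172,300 is $19,970; credit = $22,125 − $19,970 = $2,155.
At $274,650 — base = 3 × $7,375 = $22,125. 20% of the $102,350 excess over $172,300 is $20,470; credit = $22,125 − $20,470 = $1,655.
Lost: $2,155 − $1,655 = $500.

$500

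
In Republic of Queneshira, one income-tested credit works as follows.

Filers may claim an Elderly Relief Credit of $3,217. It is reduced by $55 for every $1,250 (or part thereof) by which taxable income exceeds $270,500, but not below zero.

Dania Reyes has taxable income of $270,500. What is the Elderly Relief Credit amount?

$3,217

Elderly Relief Credit: $270,500 is at or below the $270,500 threshold, so the full $3,217 applies.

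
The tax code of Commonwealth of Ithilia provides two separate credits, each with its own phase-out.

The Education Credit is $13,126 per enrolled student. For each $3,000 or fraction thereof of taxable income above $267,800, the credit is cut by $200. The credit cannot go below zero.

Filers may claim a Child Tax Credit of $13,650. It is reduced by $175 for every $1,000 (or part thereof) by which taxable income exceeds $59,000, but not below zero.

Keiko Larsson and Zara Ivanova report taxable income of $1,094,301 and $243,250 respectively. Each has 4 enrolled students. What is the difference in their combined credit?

$52,504

Keiko ($1,094,301): Education Credit: base = 4 × $13,126 = $52,504. income exceeds $267,800 by $826,501 → 276 increments × $200 = $55,200 ≥ base, so the credit is $0. Child Tax Credit: income exceeds $59,000 by $1,035,301 → 1036 increments × $175 = $181,300 ≥ base, so the credit is $0. total $0 + $0 = $0
Zara ($243,250): Education Credit: base = 4 × $13,126 = $52,504. $243,250 is at or below the $267,800 threshold, so the full $52,504 applies. Child Tax Credit: income exceeds $59,000 by $184,250 → 185 increments × $175 = $32,375 ≥ base, so the credit is $0. total $52,504 + $0 = $52,504
Difference: |$0 − $52,504| = $52,504.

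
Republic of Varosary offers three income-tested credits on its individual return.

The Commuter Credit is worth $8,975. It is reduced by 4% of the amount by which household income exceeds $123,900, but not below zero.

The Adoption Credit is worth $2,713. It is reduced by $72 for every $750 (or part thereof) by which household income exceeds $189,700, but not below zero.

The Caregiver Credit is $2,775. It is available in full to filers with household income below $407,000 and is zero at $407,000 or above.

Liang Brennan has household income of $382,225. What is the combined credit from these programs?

$2,775

Commuter Credit: 4% of the $258,325 excess over $123,900 is $10,333 ≥ base, so the credit is $0.
Adoption Credit: income exceeds $189,700 by $192,525 → 257 increments × $72 = $18,504 ≥ base, so the credit is $0.
Caregiver Credit: $382,225 is below the $407,000 cutoff, so the full $2,775 applies.
Total: $0 + $0 + $2,775 = $2,775.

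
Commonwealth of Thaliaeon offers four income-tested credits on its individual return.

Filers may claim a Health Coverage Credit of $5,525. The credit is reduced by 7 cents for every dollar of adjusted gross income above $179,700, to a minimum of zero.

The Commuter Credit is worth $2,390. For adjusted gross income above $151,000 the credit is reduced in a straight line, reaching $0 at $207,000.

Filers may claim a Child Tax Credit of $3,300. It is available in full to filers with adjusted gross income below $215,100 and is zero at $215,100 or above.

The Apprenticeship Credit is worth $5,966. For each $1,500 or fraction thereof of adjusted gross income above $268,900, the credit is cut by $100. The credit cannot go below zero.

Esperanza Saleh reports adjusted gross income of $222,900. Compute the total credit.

Health Coverage Credit: 7% of the $43,200 excess over $179,700 is $3,024; credit = $5,525 − $3,024 = $2,501.
Commuter Credit: $222,900 is at or above $207,000, so the credit is $0.
Child Tax Credit: $222,900 meets or exceeds the $215,100 cutoff, so the credit is $0.
Apprenticeship Credit: $222,900 is at or below the $268,900 threshold, so the full $5,966 applies.
Total: $2,501 + $0 + $0 + $5,966 = $8,467.

$8,467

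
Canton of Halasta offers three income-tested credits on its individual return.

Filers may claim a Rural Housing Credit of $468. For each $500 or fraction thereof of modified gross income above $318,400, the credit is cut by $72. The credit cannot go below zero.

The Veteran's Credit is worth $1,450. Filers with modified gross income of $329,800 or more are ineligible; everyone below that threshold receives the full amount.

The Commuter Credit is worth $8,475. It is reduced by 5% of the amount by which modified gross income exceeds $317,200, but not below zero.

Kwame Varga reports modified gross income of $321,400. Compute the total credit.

Rural Housing Credit: income exceeds $318,400 by $3,000, which is 6 full-or-partial $500 increments; reduction = 6 × $72 = $432, leaving $36.
Veteran's Credit: $321,400 is below the $329,800 cutoff, so the full $1,450 applies.
Commuter Credit: 5% of the $4,200 excess over $317,200 is $210; credit = $8,475 − $210 = $8,265.
Total: $36 + $1,450 + $8,265 = $9,751.

$9,751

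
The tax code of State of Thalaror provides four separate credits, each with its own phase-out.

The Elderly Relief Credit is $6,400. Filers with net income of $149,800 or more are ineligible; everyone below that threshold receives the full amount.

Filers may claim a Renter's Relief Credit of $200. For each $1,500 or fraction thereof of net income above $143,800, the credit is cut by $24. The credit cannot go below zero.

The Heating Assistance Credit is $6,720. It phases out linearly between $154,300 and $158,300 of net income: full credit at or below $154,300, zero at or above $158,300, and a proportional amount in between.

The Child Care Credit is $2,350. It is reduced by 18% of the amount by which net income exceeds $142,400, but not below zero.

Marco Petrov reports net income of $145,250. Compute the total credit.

Elderly Relief Credit: $145,250 is below the $149,800 cutoff, so the full $6,400 applies.
Renter's Relief Credit: income exceeds $143,800 by $1,450, which is 1 full-or-partial $1,500 increment; reduction = 1 × $24 = $24, leaving $176.
Heating Assistance Credit: $145,250 is at or below the $154,300 threshold, so the full $6,720 applies.
Child Care Credit: 18% of the $2,850 excess over $142,400 is $513; credit = $2,350 − $513 = $1,837.
Total: $6,400 + $176 + $6,720 + $1,837 = $15,133.

$15,133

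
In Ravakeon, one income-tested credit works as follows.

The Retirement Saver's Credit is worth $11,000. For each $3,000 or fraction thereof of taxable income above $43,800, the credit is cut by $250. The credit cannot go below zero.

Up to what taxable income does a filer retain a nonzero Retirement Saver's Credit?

$172,800

After 43 increments the reduction is 43 × $250 = $10,750, leaving $250; one more increment wipes it out. Increment 43 ends at excess 43 × $3,000 = $129,000, so the highest qualifying income is $43,800 + $129,000 = $172,800.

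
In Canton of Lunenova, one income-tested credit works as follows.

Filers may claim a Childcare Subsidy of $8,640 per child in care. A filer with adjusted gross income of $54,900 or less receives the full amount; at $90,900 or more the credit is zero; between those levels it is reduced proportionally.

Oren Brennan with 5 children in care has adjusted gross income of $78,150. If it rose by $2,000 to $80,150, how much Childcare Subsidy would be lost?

$2,400

At $78,150 — base = 5 × $8,640 = $43,200. $78,150 is $23,250 into a $36,000 phase-out range, leaving 12,750/36,000 of the credit: $43,200 × 12,750/36,000 = $15,300.
At $80,150 — base = 5 × $8,640 = $43,200. $80,150 is $25,250 into a $36,000 phase-out range, leaving 10,750/36,000 of the credit: $43,200 × 10,750/36,000 = $12,900.
Lost: $15,300 − $12,900 = $2,400.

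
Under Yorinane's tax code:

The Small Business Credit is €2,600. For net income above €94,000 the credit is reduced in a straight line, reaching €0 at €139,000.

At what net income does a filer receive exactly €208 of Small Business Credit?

€208 is 208/2,600 of the full €2,600, so 2,392/2,600 of the €45,000 range has been used: income = €94,000 + €45,000 × 2,392/2,600 = €135,400.

€135,400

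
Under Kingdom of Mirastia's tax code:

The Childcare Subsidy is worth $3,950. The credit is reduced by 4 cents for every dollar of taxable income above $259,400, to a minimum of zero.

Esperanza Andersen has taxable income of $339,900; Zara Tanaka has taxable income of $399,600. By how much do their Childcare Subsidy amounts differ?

$730

Esperanza ($339,900): Childcare Subsidy: 4% of the $80,500 excess over $259,400 is $3,220; credit = $3,950 − $3,220 = $730.
Zara ($399,600): Childcare Subsidy: 4% of the $140,200 excess over $259,400 is $5,608 ≥ base, so the credit is $0.
Difference: |$730 − $0| = $730.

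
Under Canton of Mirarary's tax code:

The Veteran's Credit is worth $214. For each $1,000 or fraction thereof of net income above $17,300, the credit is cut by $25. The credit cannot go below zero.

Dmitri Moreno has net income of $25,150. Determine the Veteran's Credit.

Veteran's Credit: income exceeds $17,300 by $7,850, which is 8 full-or-partial $1,000 increments; reduction = 8 × $25 = $200, leaving $14.

$14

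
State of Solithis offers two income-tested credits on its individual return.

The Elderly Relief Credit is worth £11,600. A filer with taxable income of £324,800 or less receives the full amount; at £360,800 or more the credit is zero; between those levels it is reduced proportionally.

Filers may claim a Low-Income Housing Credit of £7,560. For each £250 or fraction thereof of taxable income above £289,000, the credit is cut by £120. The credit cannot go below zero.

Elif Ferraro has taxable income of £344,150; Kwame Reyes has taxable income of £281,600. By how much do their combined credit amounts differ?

Elif (£344,150): Elderly Relief Credit: £344,150 is £19,350 into a £36,000 phase-out range, leaving 16,650/36,000 of the credit: £11,600 × 16,650/36,000 = £5,365. Low-Income Housing Credit: income exceeds £289,000 by £55,150 → 221 increments × £120 = £26,520 ≥ base, so the credit is £0. total £5,365 + £0 = £5,365
Kwame (£281,600): Elderly Relief Credit: £281,600 is at or below the £324,800 threshold, so the full £11,600 applies. Low-Income Housing Credit: £281,600 is at or below the £289,000 threshold, so the full £7,560 applies. total £11,600 + £7,560 = £19,160
Difference: |£5,365 − £19,160| = £13,795.

£13,795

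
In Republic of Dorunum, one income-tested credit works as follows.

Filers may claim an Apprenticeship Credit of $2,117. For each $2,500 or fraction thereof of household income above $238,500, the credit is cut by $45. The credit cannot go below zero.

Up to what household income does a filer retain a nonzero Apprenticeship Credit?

After 47 increments the reduction is 47 × $45 = $2,115, leaving $2; one more increment wipes it out. Increment 47 ends at excess 47 × $2,500 = $117,500, so the highest qualifying income is $238,500 + $117,500 = $356,000.

$356,000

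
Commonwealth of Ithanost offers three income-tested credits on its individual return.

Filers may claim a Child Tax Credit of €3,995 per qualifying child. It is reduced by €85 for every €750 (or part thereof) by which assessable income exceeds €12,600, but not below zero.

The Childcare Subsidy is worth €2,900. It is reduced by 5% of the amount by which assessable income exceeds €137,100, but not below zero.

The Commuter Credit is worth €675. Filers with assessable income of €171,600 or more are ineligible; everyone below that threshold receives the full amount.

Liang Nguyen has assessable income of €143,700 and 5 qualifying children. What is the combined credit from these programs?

Child Tax Credit: base = 5 × €3,995 = €19,975. income exceeds €12,600 by €131,100, which is 175 full-or-partial €750 increments; reduction = 175 × €85 = €14,875, leaving €5,100.
Childcare Subsidy: 5% of the €6,600 excess over €137,100 is €330; credit = €2,900 − €330 = €2,570.
Commuter Credit: €143,700 is below the €171,600 cutoff, so the full €675 applies.
Total: €5,100 + €2,570 + €675 = €8,345.

€8,345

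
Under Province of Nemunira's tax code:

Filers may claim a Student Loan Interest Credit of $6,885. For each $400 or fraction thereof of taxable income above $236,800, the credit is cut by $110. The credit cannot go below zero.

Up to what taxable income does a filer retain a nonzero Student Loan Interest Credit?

$261,600

After 62 increments the reduction is 62 × $110 = $6,820, leaving $65; one more increment wipes it out. Increment 62 ends at excess 62 × $400 = $24,800, so the highest qualifying income is $236,800 + $24,800 = $261,600.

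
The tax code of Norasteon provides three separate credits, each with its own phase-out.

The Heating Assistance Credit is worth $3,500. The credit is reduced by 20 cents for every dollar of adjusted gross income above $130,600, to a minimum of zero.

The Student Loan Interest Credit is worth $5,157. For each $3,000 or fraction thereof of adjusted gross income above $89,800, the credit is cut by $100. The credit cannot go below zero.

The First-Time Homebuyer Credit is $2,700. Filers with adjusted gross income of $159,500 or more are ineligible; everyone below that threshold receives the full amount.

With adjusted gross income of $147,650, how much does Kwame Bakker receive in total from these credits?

Heating Assistance Credit: 20% of the $17,050 excess over $130,600 is $3,410; credit = $3,500 − $3,410 = $90.
Student Loan Interest Credit: income exceeds $89,800 by $57,850, which is 20 full-or-partial $3,000 increments; reduction = 20 × $100 = $2,000, leaving $3,157.
First-Time Homebuyer Credit: $147,650 is below the $159,500 cutoff, so the full $2,700 applies.
Total: $90 + $3,157 + $2,700 = $5,947.

$5,947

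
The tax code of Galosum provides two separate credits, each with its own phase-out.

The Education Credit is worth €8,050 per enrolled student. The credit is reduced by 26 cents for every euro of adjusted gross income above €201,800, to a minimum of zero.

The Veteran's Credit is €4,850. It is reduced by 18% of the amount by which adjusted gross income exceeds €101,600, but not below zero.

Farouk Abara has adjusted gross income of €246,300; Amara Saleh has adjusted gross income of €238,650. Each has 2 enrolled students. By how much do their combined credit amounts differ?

Farouk (€246,300): Education Credit: base = 2 × €8,050 = €16,100. 26% of the €44,500 excess over €201,800 is €11,570; credit = €16,100 − €11,570 = €4,530. Veteran's Credit: 18% of the €144,700 excess over €101,600 is €26,046 ≥ base, so the credit is €0. total €4,530 + €0 = €4,530
Amara (€238,650): Education Credit: base = 2 × €8,050 = €16,100. 26% of the €36,850 excess over €201,800 is €9,581; credit = €16,100 − €9,581 = €6,519. Veteran's Credit: 18% of the €137,050 excess over €101,600 is €24,669 ≥ base, so the credit is €0. total €6,519 + €0 = €6,519
Difference: |€4,530 − €6,519| = €1,989.

€1,989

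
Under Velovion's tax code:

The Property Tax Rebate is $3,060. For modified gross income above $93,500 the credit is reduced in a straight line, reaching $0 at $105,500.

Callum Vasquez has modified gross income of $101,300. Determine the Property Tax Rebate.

Property Tax Rebate: $101,300 is $7,800 into a $12,000 phase-out range, leaving 4,200/12,000 of the credit: $3,060 × 4,200/12,000 = $1,071.

$1,071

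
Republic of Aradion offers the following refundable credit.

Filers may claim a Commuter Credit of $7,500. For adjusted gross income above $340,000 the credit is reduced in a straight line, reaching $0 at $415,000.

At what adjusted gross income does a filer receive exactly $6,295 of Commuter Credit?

$352,050

$6,295 is 6,295/7,500 of the full $7,500, so 1,205/7,500 of the $75,000 range has been used: income = $340,000 + $75,000 × 1,205/7,500 = $352,050.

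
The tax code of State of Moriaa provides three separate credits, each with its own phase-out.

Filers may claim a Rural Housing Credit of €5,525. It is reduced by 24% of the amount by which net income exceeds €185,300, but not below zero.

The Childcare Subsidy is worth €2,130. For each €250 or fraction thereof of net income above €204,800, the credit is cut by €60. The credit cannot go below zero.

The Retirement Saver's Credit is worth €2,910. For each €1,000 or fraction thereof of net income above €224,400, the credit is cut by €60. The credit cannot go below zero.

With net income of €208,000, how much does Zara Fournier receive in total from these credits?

€4,337

Rural Housing Credit: 24% of the €22,700 excess over €185,300 is €5,448; credit = €5,525 − €5,448 = €77.
Childcare Subsidy: income exceeds €204,800 by €3,200, which is 13 full-or-partial €250 increments; reduction = 13 × €60 = €780, leaving €1,350.
Retirement Saver's Credit: €208,000 is at or below the €224,400 threshold, so the full €2,910 applies.
Total: €77 + €1,350 + €2,910 = €4,337.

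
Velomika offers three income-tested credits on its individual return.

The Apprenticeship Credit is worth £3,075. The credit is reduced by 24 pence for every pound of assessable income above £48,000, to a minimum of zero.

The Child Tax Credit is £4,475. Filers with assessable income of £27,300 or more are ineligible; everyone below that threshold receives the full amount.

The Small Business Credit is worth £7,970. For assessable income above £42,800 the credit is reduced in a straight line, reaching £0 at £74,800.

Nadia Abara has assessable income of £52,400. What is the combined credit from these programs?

Apprenticeship Credit: 24% of the £4,400 excess over £48,000 is £1,056; credit = £3,075 − £1,056 = £2,019.
Child Tax Credit: £52,400 meets or exceeds the £27,300 cutoff, so the credit is £0.
Small Business Credit: £52,400 is £9,600 into a £32,000 phase-out range, leaving 22,400/32,000 of the credit: £7,970 × 22,400/32,000 = £5,579.
Total: £2,019 + £0 + £5,579 = £7,598.

£7,598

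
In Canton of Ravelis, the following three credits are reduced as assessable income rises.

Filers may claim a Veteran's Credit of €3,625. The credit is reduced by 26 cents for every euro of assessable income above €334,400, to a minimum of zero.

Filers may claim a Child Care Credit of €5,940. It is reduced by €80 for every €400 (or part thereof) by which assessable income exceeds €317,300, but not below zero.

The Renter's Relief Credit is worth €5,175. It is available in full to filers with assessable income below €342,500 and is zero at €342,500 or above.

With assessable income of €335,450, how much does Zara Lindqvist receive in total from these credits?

Veteran's Credit: 26% of the €1,050 excess over €334,400 is €273; credit = €3,625 − €273 = €3,352.
Child Care Credit: income exceeds €317,300 by €18,150, which is 46 full-or-partial €400 increments; reduction = 46 × €80 = €3,680, leaving €2,260.
Renter's Relief Credit: €335,450 is below the €342,500 cutoff, so the full €5,175 applies.
Total: €3,352 + €2,260 + €5,175 = €10,787.

€10,787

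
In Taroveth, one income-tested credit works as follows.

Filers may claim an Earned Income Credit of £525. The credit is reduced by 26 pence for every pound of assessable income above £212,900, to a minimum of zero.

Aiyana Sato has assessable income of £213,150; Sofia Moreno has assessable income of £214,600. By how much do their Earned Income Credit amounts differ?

£377

Aiyana (£213,150): Earned Income Credit: 26% of the £250 excess over £212,900 is £65; credit = £525 − £65 = £460.
Sofia (£214,600): Earned Income Credit: 26% of the £1,700 excess over £212,900 is £442; credit = £525 − £442 = £83.
Difference: |£460 − £83| = £377.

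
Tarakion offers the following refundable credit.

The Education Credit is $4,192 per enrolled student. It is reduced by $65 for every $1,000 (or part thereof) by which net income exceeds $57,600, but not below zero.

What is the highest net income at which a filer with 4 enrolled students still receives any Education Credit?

Full credit = 4 × $4,192 = $16,768.
After 257 increments the reduction is 257 × $65 = $16,705, leaving $63; one more increment wipes it out. Increment 257 ends at excess 257 × $1,000 = $257,000, so the highest qualifying income is $57,600 + $257,000 = $314,600.

$314,600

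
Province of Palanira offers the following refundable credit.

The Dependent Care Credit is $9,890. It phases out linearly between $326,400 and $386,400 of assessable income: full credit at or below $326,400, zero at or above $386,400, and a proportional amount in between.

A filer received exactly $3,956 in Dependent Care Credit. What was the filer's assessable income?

$3,956 is 3,956/9,890 of the full $9,890, so 5,934/9,890 of the $60,000 range has been used: income = $326,400 + $60,000 × 5,934/9,890 = $362,400.

$362,400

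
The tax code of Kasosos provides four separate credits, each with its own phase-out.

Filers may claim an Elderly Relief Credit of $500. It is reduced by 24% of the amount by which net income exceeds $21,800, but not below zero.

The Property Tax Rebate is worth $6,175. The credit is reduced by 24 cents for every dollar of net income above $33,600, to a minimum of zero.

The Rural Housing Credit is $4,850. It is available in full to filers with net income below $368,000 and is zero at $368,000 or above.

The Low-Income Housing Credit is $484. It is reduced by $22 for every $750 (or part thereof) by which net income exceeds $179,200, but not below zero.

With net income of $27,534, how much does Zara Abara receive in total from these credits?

Elderly Relief Credit: 24% of the $5,734 excess over $21,800 is $1,376.16 ≥ base, so the credit is $0.
Property Tax Rebate: $27,534 is at or below the $33,600 threshold, so the full $6,175 applies.
Rural Housing Credit: $27,534 is below the $368,000 cutoff, so the full $4,850 applies.
Low-Income Housing Credit: $27,534 is at or below the $179,200 threshold, so the full $484 applies.
Total: $0 + $6,175 + $4,850 + $484 = $11,509.

$11,509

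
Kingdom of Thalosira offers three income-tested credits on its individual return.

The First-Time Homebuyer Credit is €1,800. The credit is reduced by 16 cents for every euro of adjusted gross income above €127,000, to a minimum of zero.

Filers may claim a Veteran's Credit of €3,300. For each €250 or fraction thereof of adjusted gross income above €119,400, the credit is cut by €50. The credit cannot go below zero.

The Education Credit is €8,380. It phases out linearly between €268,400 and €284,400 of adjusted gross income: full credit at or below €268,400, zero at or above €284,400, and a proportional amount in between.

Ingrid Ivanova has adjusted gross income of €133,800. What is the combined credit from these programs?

First-Time Homebuyer Credit: 16% of the €6,800 excess over €127,000 is €1,088; credit = €1,800 − €1,088 = €712.
Veteran's Credit: income exceeds €119,400 by €14,400, which is 58 full-or-partial €250 increments; reduction = 58 × €50 = €2,900, leaving €400.
Education Credit: €133,800 is at or below the €268,400 threshold, so the full €8,380 applies.
Total: €712 + €400 + €8,380 = €9,492.

€9,492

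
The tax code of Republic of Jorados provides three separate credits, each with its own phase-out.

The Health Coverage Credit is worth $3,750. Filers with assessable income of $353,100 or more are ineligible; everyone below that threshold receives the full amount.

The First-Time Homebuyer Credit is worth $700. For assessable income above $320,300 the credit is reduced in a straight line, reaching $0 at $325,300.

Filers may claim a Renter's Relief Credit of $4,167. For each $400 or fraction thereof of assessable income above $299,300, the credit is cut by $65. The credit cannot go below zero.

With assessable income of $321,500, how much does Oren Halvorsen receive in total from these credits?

Health Coverage Credit: $321,500 is below the $353,100 cutoff, so the full $3,750 applies.
First-Time Homebuyer Credit: $321,500 is $1,200 into a $5,000 phase-out range, leaving 3,800/5,000 of the credit: $700 × 3,800/5,000 = $532.
Renter's Relief Credit: income exceeds $299,300 by $22,200, which is 56 full-or-partial $400 increments; reduction = 56 × $65 = $3,640, leaving $527.
Total: $3,750 + $532 + $527 = $4,809.

$4,809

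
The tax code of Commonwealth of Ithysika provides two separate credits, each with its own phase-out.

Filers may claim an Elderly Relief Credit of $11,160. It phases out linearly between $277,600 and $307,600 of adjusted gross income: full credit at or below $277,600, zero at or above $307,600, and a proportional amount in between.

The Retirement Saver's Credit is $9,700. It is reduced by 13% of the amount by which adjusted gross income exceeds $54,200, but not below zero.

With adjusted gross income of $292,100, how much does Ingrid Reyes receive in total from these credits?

$5,766

Elderly Relief Credit: $292,100 is $14,500 into a $30,000 phase-out range, leaving 15,500/30,000 of the credit: $11,160 × 15,500/30,000 = $5,766.
Retirement Saver's Credit: 13% of the $237,900 excess over $54,200 is $30,927 ≥ base, so the credit is $0.
Total: $5,766 + $0 = $5,766.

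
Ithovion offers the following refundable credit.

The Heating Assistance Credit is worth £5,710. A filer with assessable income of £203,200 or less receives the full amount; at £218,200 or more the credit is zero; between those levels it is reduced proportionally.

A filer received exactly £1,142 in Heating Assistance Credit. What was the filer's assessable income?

£215,200

£1,142 is 1,142/5,710 of the full £5,710, so 4,568/5,710 of the £15,000 range has been used: income = £203,200 + £15,000 × 4,568/5,710 = £215,200.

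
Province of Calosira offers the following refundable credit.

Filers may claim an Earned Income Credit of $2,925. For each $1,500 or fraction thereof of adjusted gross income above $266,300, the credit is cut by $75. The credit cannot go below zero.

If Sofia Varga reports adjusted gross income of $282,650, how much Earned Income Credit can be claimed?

$2,100

Earned Income Credit: income exceeds $266,300 by $16,350, which is 11 full-or-partial $1,500 increments; reduction = 11 × $75 = $825, leaving $2,100.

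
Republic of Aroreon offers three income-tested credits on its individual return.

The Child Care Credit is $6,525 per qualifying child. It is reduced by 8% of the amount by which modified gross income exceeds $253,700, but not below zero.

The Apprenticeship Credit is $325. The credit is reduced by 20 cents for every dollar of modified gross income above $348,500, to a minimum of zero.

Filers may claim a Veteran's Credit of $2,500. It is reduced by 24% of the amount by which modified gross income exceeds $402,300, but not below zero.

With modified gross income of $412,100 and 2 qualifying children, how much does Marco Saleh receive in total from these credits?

$526

Child Care Credit: base = 2 × $6,525 = $13,050. 8% of the $158,400 excess over $253,700 is $12,672; credit = $13,050 − $12,672 = $378.
Apprenticeship Credit: 20% of the $63,600 excess over $348,500 is $12,720 ≥ base, so the credit is $0.
Veteran's Credit: 24% of the $9,800 excess over $402,300 is $2,352; credit = $2,500 − $2,352 = $148.
Total: $378 + $0 + $148 = $526.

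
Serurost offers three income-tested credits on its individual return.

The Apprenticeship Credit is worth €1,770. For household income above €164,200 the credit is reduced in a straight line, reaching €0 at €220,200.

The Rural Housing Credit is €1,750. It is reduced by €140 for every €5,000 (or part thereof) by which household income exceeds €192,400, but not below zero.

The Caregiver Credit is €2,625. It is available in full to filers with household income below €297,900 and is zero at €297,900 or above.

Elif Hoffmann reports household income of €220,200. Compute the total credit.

€3,535

Apprenticeship Credit: €220,200 is at or above €220,200, so the credit is €0.
Rural Housing Credit: income exceeds €192,400 by €27,800, which is 6 full-or-partial €5,000 increments; reduction = 6 × €140 = €840, leaving €910.
Caregiver Credit: €220,200 is below the €297,900 cutoff, so the full €2,625 applies.
Total: €0 + €910 + €2,625 = €3,535.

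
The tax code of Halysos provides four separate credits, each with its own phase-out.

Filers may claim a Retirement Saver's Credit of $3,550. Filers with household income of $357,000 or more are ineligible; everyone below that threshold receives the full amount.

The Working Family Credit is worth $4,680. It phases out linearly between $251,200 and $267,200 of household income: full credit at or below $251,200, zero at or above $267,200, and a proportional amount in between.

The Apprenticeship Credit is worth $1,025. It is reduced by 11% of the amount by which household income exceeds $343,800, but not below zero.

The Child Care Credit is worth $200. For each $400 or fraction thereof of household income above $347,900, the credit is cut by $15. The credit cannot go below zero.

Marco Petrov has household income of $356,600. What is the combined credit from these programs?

Retirement Saver's Credit: $356,600 is below the $357,000 cutoff, so the full $3,550 applies.
Working Family Credit: $356,600 is at or above $267,200, so the credit is $0.
Apprenticeship Credit: 11% of the $12,800 excess over $343,800 is $1,408 ≥ base, so the credit is $0.
Child Care Credit: income exceeds $347,900 by $8,700 → 22 increments × $15 = $330 ≥ base, so the credit is $0.
Total: $3,550 + $0 + $0 + $0 = $3,550.

$3,550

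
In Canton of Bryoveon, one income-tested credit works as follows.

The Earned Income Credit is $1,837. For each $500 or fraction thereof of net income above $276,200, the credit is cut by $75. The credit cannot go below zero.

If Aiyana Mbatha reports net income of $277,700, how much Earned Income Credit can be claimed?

$1,612

Earned Income Credit: income exceeds $276,200 by $1,500, which is 3 full-or-partial $500 increments; reduction = 3 × $75 = $225, leaving $1,612.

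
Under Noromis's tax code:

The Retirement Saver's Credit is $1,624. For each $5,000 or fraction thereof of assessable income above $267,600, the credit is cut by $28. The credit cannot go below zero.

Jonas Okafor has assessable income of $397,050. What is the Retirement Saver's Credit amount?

Retirement Saver's Credit: income exceeds $267,600 by $129,450, which is 26 full-or-partial $5,000 increments; reduction = 26 × $28 = $728, leaving $896.

$896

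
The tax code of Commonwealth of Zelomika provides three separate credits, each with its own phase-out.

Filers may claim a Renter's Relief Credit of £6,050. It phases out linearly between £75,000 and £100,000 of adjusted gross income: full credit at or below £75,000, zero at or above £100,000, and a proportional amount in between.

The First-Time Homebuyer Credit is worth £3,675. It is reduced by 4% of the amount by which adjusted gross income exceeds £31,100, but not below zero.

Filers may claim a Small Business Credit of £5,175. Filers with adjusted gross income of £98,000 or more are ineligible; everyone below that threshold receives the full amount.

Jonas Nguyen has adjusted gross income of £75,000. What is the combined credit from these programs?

Renter's Relief Credit: £75,000 is at or below the £75,000 threshold, so the full £6,050 applies.
First-Time Homebuyer Credit: 4% of the £43,900 excess over £31,100 is £1,756; credit = £3,675 − £1,756 = £1,919.
Small Business Credit: £75,000 is below the £98,000 cutoff, so the full £5,175 applies.
Total: £6,050 + £1,919 + £5,175 = £13,144.

£13,144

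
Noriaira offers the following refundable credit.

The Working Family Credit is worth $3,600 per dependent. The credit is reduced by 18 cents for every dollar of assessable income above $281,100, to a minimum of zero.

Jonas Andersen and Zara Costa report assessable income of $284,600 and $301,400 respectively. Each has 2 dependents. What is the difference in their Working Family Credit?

Jonas ($284,600): Working Family Credit: base = 2 × $3,600 = $7,200. 18% of the $3,500 excess over $281,100 is $630; credit = $7,200 − $630 = $6,570.
Zara ($301,400): Working Family Credit: base = 2 × $3,600 = $7,200. 18% of the $20,300 excess over $281,100 is $3,654; credit = $7,200 − $3,654 = $3,546.
Difference: |$6,570 − $3,546| = $3,024.

$3,024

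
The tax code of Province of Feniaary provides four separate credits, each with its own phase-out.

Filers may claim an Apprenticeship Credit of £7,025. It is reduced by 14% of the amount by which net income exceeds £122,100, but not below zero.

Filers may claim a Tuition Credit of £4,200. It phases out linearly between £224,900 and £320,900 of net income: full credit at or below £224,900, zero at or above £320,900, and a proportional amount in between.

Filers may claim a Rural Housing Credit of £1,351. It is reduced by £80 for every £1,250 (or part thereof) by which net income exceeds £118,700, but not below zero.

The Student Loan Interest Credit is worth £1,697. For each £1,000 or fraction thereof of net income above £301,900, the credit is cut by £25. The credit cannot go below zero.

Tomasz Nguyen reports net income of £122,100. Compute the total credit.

£14,033

Apprenticeship Credit: £122,100 is at or below the £122,100 threshold, so the full £7,025 applies.
Tuition Credit: £122,100 is at or below the £224,900 threshold, so the full £4,200 applies.
Rural Housing Credit: income exceeds £118,700 by £3,400, which is 3 full-or-partial £1,250 increments; reduction = 3 × £80 = £240, leaving £1,111.
Student Loan Interest Credit: £122,100 is at or below the £301,900 threshold, so the full £1,697 applies.
Total: £7,025 + £4,200 + £1,111 + £1,697 = £14,033.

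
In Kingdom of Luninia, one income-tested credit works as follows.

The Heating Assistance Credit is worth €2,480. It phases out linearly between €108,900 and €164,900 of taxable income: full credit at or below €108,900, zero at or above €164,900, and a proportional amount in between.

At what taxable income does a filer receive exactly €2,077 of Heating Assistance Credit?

€118,000

€2,077 is 2,077/2,480 of the full €2,480, so 403/2,480 of the €56,000 range has been used: income = €108,900 + €56,000 × 403/2,480 = €118,000.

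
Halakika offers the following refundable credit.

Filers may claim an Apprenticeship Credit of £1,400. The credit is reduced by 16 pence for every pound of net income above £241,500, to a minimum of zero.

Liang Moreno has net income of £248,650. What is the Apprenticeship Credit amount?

Apprenticeship Credit: 16% of the £7,150 excess over £241,500 is £1,144; credit = £1,400 − £1,144 = £256.

£256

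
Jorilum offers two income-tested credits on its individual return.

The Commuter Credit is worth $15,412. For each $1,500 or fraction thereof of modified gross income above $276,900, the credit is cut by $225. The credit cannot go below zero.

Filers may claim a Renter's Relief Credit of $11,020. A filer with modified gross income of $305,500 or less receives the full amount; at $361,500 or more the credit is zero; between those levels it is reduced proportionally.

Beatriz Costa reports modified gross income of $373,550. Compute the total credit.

Commuter Credit: income exceeds $276,900 by $96,650, which is 65 full-or-partial $1,500 increments; reduction = 65 × $225 = $14,625, leaving $787.
Renter's Relief Credit: $373,550 is at or above $361,500, so the credit is $0.
Total: $787 + $0 = $787.

$787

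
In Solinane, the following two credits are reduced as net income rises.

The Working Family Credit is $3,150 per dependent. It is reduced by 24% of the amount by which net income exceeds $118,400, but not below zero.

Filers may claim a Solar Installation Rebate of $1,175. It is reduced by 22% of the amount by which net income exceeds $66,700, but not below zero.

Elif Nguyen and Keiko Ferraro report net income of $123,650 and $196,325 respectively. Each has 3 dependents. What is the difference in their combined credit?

$8,190

Elif ($123,650): Working Family Credit: base = 3 × $3,150 = $9,450. 24% of the $5,250 excess over $118,400 is $1,260; credit = $9,450 − $1,260 = $8,190. Solar Installation Rebate: 22% of the $56,950 excess over $66,700 is $12,529 ≥ base, so the credit is $0. total $8,190 + $0 = $8,190
Keiko ($196,325): Working Family Credit: base = 3 × $3,150 = $9,450. 24% of the $77,925 excess over $118,400 is $18,702 ≥ base, so the credit is $0. Solar Installation Rebate: 22% of the $129,625 excess over $66,700 is $28,517.50 ≥ base, so the credit is $0. total $0 + $0 = $0
Difference: |$8,190 − $0| = $8,190.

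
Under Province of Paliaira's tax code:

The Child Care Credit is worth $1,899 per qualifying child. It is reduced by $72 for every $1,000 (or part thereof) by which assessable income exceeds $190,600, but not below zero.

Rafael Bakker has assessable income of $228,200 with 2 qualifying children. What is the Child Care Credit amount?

$1,062

Child Care Credit: base = 2 × $1,899 = $3,798. income exceeds $190,600 by $37,600, which is 38 full-or-partial $1,000 increments; reduction = 38 × $72 = $2,736, leaving $1,062.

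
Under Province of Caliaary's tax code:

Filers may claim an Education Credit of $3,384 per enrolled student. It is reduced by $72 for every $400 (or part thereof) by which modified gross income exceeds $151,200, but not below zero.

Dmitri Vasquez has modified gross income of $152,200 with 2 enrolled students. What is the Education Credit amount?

$6,552

Education Credit: base = 2 × $3,384 = $6,768. income exceeds $151,200 by $1,000, which is 3 full-or-partial $400 increments; reduction = 3 × $72 = $216, leaving $6,552.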